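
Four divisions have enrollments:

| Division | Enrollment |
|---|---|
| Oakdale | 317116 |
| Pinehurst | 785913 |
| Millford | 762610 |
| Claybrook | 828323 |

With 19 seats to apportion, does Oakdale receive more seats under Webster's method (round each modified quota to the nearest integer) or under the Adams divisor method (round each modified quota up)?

Adams

Webster: Oakdale 2, Pinehurst 6, Millford 5, Claybrook 6.
Adams: Oakdale 3, Pinehurst 5, Millford 5, Claybrook 6.
Oakdale gets 2 under Webster and 3 under Adams.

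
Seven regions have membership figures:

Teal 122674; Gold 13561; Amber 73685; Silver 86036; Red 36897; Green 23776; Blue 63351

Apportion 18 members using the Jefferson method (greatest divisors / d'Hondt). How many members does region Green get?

Standard divisor 419980/18 ≈ 23332.222; standard quotas: Teal 5.258, Gold 0.581, Amber 3.158, Silver 3.687, Red 1.581, Green 1.019, Blue 2.715.
Rounding down gives 5, 0, 3, 3, 1, 1, 2 = 15 seats, so the divisor must be adjusted.
With modified divisor 19400: modified quotas Teal 6.323, Gold 0.699, Amber 3.798, Silver 4.435, Red 1.902, Green 1.226, Blue 3.266.
Rounding down: Teal 6, Gold 0, Amber 3, Silver 4, Red 1, Green 1, Blue 3 (total 18).
Green receives 1.

1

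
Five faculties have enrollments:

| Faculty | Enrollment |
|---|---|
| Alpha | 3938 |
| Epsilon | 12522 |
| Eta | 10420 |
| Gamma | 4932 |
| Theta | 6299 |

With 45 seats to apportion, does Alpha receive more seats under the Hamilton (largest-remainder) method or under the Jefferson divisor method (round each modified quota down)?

Hamilton

Hamilton: Alpha 5, Epsilon 15, Eta 12, Gamma 6, Theta 7.
Jefferson: Alpha 4, Epsilon 15, Eta 13, Gamma 6, Theta 7.
Alpha gets 5 under Hamilton and 4 under Jefferson.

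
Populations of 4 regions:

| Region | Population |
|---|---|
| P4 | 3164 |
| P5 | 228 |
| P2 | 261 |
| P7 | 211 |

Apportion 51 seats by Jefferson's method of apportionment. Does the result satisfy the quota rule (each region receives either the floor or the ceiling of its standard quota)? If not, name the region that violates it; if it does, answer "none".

Standard quotas: P4 41.761, P5 3.009, P2 3.445, P7 2.785.
Jefferson allocation: P4 43, P5 3, P2 3, P7 2.
P4 has quota 41.761 (lower 41, upper 42) but receives 43 — outside the quota interval.

P4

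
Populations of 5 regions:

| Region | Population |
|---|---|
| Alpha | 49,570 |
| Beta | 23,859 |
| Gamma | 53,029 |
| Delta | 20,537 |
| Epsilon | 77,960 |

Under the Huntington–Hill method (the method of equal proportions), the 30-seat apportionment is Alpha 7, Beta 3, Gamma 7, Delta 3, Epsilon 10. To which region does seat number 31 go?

Priority for the next seat is population ÷ (√(s·(s+1))).
Priorities: Alpha 6624.070, Beta 6887.500, Gamma 7086.298, Delta 5928.521, Epsilon 7433.194.
Highest priority: Epsilon.

Epsilon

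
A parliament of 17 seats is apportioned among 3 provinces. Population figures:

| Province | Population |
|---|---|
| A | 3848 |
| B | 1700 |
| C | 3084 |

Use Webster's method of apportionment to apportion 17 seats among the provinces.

A 8, B 3, C 6

Standard divisor 8632/17 ≈ 507.765; standard quotas: A 7.578, B 3.348, C 6.074.
Rounding to the nearest integer gives A 8, B 3, C 6 — total 17, matching the house size, so no adjustment is needed.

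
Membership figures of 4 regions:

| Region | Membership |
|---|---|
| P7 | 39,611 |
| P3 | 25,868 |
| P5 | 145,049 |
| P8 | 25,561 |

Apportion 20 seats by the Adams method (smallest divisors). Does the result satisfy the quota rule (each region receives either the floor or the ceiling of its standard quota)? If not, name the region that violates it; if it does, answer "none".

Standard quotas: P7 3.356, P3 2.191, P5 12.288, P8 2.165.
Adams allocation: P7 4, P3 2, P5 12, P8 2.
Every allocation lies between the lower and upper quota.

none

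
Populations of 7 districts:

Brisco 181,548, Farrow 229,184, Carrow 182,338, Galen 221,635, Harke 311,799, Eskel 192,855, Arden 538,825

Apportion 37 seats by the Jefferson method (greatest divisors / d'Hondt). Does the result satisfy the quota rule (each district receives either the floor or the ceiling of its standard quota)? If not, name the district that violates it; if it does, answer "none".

Standard quotas: Brisco 3.615, Farrow 4.563, Carrow 3.631, Galen 4.413, Harke 6.209, Eskel 3.840, Arden 10.729.
Jefferson allocation: Brisco 3, Farrow 5, Carrow 4, Galen 4, Harke 6, Eskel 4, Arden 11.
Every allocation lies between the lower and upper quota.

none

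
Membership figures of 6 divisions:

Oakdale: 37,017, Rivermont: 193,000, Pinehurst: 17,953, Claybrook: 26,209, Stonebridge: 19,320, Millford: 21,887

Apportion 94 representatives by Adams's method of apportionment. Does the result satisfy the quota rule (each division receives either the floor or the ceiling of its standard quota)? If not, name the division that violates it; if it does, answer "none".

Rivermont

Standard quotas: Oakdale 11.033, Rivermont 57.523, Pinehurst 5.351, Claybrook 7.812, Stonebridge 5.758, Millford 6.523.
Adams allocation: Oakdale 11, Rivermont 56, Pinehurst 6, Claybrook 8, Stonebridge 6, Millford 7.
Rivermont has quota 57.523 (lower 57, upper 58) but receives 56 — outside the quota interval.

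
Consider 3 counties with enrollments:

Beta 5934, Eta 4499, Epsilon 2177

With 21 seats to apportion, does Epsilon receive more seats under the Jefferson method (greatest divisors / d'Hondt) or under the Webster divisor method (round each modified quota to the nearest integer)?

Webster

Jefferson: Beta 10, Eta 8, Epsilon 3.
Webster: Beta 10, Eta 7, Epsilon 4.
Epsilon gets 3 under Jefferson and 4 under Webster.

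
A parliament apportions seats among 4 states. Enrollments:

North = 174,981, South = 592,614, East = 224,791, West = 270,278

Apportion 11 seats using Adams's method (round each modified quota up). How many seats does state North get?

Standard divisor 1262664/11 ≈ 114787.636; standard quotas: North 1.524, South 5.163, East 1.958, West 2.355.
Rounding up gives 2, 6, 2, 3 = 13 seats, so the divisor must be adjusted.
With modified divisor 141600: modified quotas North 1.236, South 4.185, East 1.588, West 1.909.
Rounding up: North 2, South 5, East 2, West 2 (total 11).
North receives 2.

2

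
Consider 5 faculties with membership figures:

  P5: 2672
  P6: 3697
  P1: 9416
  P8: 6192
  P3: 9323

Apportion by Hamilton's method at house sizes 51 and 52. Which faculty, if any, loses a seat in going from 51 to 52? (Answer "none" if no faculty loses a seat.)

P5

At 51 seats: P5 5, P6 6, P1 15, P8 10, P3 15.
At 52 seats: P5 4, P6 6, P1 16, P8 10, P3 16.
P5 drops from 5 to 4.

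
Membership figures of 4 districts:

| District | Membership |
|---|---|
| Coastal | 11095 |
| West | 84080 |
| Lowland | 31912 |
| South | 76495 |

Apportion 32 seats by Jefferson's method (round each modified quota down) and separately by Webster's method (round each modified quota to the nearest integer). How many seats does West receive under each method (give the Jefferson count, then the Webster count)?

14 and 13

Jefferson: Coastal 1, West 14, Lowland 5, South 12.
Webster: Coastal 2, West 13, Lowland 5, South 12.
West gets 14 under Jefferson and 13 under Webster.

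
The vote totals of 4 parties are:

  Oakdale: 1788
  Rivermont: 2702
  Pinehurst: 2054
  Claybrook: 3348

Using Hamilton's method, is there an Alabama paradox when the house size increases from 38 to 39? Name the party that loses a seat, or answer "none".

none

At 38 seats: Oakdale 7, Rivermont 10, Pinehurst 8, Claybrook 13.
At 39 seats: Oakdale 7, Rivermont 11, Pinehurst 8, Claybrook 13.
No party's allocation decreased.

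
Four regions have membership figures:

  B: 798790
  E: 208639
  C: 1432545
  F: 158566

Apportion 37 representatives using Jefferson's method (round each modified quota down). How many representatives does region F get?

Standard divisor 2598540/37 ≈ 70230.811; standard quotas: B 11.374, E 2.971, C 20.398, F 2.258.
Rounding down gives 11, 2, 20, 2 = 35 seats, so the divisor must be adjusted.
With modified divisor 67400: modified quotas B 11.851, E 3.096, C 21.254, F 2.353.
Rounding down: B 11, E 3, C 21, F 2 (total 37).
F receives 2.

2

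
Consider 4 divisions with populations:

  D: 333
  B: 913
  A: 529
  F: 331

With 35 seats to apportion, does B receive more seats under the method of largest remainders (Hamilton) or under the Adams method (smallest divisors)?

Hamilton

Hamilton: D 6, B 15, A 9, F 5.
Adams: D 6, B 14, A 9, F 6.
B gets 15 under Hamilton and 14 under Adams.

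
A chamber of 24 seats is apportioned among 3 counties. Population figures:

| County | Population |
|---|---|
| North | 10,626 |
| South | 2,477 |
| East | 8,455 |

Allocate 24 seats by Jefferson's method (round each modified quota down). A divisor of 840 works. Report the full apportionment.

With modified divisor 840: modified quotas North 12.650, South 2.949, East 10.065.
Rounding down: North 12, South 2, East 10 (total 24).

North=12, South=2, East=10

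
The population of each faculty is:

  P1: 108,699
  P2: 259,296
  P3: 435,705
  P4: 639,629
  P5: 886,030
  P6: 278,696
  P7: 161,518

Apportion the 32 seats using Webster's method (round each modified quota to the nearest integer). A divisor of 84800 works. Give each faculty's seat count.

P1=1; P2=3; P3=5; P4=8; P5=10; P6=3; P7=2

With modified divisor 84800: modified quotas P1 1.282, P2 3.058, P3 5.138, P4 7.543, P5 10.448, P6 3.287, P7 1.905.
Rounding to the nearest integer: P1 1, P2 3, P3 5, P4 8, P5 10, P6 3, P7 2 (total 32).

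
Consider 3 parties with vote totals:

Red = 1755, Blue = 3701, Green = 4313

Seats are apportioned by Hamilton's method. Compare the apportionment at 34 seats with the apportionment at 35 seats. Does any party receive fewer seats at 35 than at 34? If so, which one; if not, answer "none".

none

At 34 seats: Red 6, Blue 13, Green 15.
At 35 seats: Red 6, Blue 13, Green 16.
No party's allocation decreased.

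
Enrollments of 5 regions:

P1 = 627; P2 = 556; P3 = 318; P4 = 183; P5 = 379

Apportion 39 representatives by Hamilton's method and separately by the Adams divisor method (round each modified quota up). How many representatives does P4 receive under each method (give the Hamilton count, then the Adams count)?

Hamilton: P1 12, P2 11, P3 6, P4 3, P5 7.
Adams: P1 12, P2 10, P3 6, P4 4, P5 7.
P4 gets 3 under Hamilton and 4 under Adams.

3 and 4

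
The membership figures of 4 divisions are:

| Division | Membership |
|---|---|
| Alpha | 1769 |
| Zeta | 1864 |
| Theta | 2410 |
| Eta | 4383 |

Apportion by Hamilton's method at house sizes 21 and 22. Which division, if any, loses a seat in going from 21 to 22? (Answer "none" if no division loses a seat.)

none

At 21 seats: Alpha 3, Zeta 4, Theta 5, Eta 9.
At 22 seats: Alpha 4, Zeta 4, Theta 5, Eta 9.
No division's allocation decreased.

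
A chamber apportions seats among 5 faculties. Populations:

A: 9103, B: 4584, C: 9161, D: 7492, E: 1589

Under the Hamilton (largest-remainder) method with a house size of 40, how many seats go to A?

11

The standard divisor is 31929/40 ≈ 798.225.
Standard quotas: A 11.4041, B 5.7427, C 11.4767, D 9.3858, E 1.9907.
Lower quotas: A 11, B 5, C 11, D 9, E 1 (sum 37, leaving 3 seats).
Remainders in descending order: E 0.9907, B 0.7427, C 0.4767, A 0.4041, D 0.3858.
The surplus seats go to E, B, C.
A receives 11.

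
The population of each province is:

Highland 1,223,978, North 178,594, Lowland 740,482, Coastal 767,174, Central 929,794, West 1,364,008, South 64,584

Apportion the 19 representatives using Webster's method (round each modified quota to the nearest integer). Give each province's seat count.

Highland: 4, North: 1, Lowland: 3, Coastal: 3, Central: 3, West: 5, South: 0

Standard divisor 5268614/19 ≈ 277295.474; standard quotas: Highland 4.414, North 0.644, Lowland 2.670, Coastal 2.767, Central 3.353, West 4.919, South 0.233.
Rounding to the nearest integer gives Highland 4, North 1, Lowland 3, Coastal 3, Central 3, West 5, South 0 — total 19, matching the house size, so no adjustment is needed.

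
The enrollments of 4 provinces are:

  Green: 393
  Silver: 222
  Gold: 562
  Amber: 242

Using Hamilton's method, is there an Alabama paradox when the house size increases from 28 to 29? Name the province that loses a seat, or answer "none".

none

At 28 seats: Green 8, Silver 4, Gold 11, Amber 5.
At 29 seats: Green 8, Silver 5, Gold 11, Amber 5.
No province's allocation decreased.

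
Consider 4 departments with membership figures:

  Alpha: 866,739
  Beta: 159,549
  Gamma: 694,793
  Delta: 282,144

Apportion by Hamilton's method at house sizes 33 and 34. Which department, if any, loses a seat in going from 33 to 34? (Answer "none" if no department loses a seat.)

Beta

At 33 seats: Alpha 14, Beta 3, Gamma 11, Delta 5.
At 34 seats: Alpha 15, Beta 2, Gamma 12, Delta 5.
Beta drops from 3 to 2.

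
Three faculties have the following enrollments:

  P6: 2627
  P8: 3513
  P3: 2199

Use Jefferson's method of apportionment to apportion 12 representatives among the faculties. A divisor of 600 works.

With modified divisor 600: modified quotas P6 4.378, P8 5.855, P3 3.665.
Rounding down: P6 4, P8 5, P3 3 (total 12).

P6 4; P8 5; P3 3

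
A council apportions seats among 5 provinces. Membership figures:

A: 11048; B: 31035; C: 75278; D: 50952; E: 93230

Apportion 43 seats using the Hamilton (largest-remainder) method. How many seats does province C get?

12

Standard divisor: 261543 ÷ 43 ≈ 6082.395.
Standard quotas: A 1.8164, B 5.1024, C 12.3764, D 8.3770, E 15.3278.
Lower quotas: A 1, B 5, C 12, D 8, E 15 (sum 41, leaving 2 seats).
Remainders in descending order: A 0.8164, D 0.3770, C 0.3764, E 0.3278, B 0.1024.
The surplus seats go to A, D.
C receives 12.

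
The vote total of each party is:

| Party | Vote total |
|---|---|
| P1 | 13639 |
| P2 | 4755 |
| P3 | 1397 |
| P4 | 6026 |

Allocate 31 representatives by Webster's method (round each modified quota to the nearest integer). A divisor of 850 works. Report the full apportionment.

With modified divisor 850: modified quotas P1 16.046, P2 5.594, P3 1.644, P4 7.089.
Rounding to the nearest integer: P1 16, P2 6, P3 2, P4 7 (total 31).

P1 16, P2 6, P3 2, P4 7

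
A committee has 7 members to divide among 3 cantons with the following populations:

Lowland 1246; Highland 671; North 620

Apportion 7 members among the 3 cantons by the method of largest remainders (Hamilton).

Lowland 3, Highland 2, North 2

The standard divisor is 2537/7 ≈ 362.429.
Standard quotas: Lowland 3.438, Highland 1.851, North 1.711.
Lower quotas: Lowland 3, Highland 1, North 1 (sum 5, leaving 2 seats).
Remainders in descending order: Highland 0.851, North 0.711, Lowland 0.438.
The surplus seats go to Highland, North.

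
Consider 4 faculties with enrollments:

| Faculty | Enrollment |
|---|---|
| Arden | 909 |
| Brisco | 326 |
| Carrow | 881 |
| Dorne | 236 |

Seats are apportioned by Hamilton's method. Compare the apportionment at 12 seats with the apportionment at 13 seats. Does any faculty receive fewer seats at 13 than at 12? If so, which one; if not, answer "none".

At 12 seats: Arden 5, Brisco 2, Carrow 4, Dorne 1.
At 13 seats: Arden 5, Brisco 2, Carrow 5, Dorne 1.
No faculty's allocation decreased.

none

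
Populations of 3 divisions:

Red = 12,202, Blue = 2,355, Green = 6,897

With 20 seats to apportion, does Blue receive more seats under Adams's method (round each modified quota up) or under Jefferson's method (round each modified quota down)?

Adams: Red 11, Blue 3, Green 6.
Jefferson: Red 12, Blue 2, Green 6.
Blue gets 3 under Adams and 2 under Jefferson.

Adams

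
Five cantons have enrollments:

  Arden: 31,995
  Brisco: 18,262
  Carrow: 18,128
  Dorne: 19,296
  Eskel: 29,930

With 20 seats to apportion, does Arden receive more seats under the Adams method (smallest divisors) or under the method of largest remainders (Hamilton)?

Adams: Arden 5, Brisco 3, Carrow 3, Dorne 4, Eskel 5.
Hamilton: Arden 6, Brisco 3, Carrow 3, Dorne 3, Eskel 5.
Arden gets 5 under Adams and 6 under Hamilton.

Hamilton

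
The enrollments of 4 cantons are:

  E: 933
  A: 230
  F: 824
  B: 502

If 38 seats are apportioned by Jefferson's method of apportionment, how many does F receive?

13

Standard divisor 2489/38 ≈ 65.5; standard quotas: E 14.244, A 3.511, F 12.580, B 7.664.
Rounding down gives 14, 3, 12, 7 = 36 seats, so the divisor must be adjusted.
With modified divisor 62.5: modified quotas E 14.928, A 3.680, F 13.184, B 8.032.
Rounding down: E 14, A 3, F 13, B 8 (total 38).
F receives 13.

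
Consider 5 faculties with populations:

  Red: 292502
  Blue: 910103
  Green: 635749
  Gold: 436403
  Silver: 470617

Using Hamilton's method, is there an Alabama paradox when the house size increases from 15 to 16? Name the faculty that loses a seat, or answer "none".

none

At 15 seats: Red 2, Blue 5, Green 3, Gold 2, Silver 3.
At 16 seats: Red 2, Blue 5, Green 4, Gold 2, Silver 3.
No faculty's allocation decreased.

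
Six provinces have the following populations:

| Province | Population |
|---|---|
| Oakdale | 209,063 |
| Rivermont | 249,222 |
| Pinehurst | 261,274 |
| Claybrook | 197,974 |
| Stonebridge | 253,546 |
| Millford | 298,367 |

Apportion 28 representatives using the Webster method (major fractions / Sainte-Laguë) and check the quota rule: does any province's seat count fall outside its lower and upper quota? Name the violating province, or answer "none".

none

Standard quotas: Oakdale 3.984, Rivermont 4.749, Pinehurst 4.979, Claybrook 3.772, Stonebridge 4.831, Millford 5.685.
Webster allocation: Oakdale 4, Rivermont 5, Pinehurst 5, Claybrook 4, Stonebridge 5, Millford 5.
Every allocation lies between the lower and upper quota.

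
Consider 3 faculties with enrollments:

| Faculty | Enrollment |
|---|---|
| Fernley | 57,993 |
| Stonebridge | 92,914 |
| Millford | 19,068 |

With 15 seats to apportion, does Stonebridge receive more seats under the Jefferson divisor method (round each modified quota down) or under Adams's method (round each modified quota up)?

Jefferson

Jefferson: Fernley 5, Stonebridge 9, Millford 1.
Adams: Fernley 5, Stonebridge 8, Millford 2.
Stonebridge gets 9 under Jefferson and 8 under Adams.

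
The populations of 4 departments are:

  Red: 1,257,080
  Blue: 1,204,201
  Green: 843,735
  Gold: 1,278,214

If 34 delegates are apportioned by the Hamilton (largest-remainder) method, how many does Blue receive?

Standard divisor: 4583230 ÷ 34 ≈ 134800.882.
Standard quotas: Red 9.3255, Blue 8.9332, Green 6.2591, Gold 9.4822.
Lower quotas: Red 9, Blue 8, Green 6, Gold 9 (sum 32, leaving 2 seats).
Remainders in descending order: Blue 0.9332, Gold 0.4822, Red 0.3255, Green 0.2591.
The surplus seats go to Blue, Gold.
Blue receives 9.

9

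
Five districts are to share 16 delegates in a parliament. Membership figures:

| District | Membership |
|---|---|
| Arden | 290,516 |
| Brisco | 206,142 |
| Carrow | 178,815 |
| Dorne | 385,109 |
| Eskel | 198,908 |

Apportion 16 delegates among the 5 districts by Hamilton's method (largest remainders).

The standard divisor is 1259490/16 ≈ 78718.125.
Standard quotas: Arden 3.6906, Brisco 2.6187, Carrow 2.2716, Dorne 4.8923, Eskel 2.5268.
Lower quotas: Arden 3, Brisco 2, Carrow 2, Dorne 4, Eskel 2 (sum 13, leaving 3 seats).
Remainders in descending order: Dorne 0.8923, Arden 0.6906, Brisco 0.6187, Eskel 0.5268, Carrow 0.2716.
Largest remainders: Dorne, Arden, Brisco receive the extra seats.

Arden=4, Brisco=3, Carrow=2, Dorne=5, Eskel=2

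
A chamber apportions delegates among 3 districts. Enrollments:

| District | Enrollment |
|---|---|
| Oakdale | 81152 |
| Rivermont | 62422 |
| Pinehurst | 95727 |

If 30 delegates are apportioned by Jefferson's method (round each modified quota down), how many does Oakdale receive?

Standard divisor 239301/30 ≈ 7976.7; standard quotas: Oakdale 10.174, Rivermont 7.826, Pinehurst 12.001.
Rounding down gives 10, 7, 12 = 29 seats, so the divisor must be adjusted.
With modified divisor 7600: modified quotas Oakdale 10.678, Rivermont 8.213, Pinehurst 12.596.
Rounding down: Oakdale 10, Rivermont 8, Pinehurst 12 (total 30).
Oakdale receives 10.

10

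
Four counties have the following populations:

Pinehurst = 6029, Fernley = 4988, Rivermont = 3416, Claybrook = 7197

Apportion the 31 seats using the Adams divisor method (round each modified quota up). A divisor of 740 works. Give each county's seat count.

Pinehurst: 9, Fernley: 7, Rivermont: 5, Claybrook: 10

With modified divisor 740: modified quotas Pinehurst 8.147, Fernley 6.741, Rivermont 4.616, Claybrook 9.726.
Rounding up: Pinehurst 9, Fernley 7, Rivermont 5, Claybrook 10 (total 31).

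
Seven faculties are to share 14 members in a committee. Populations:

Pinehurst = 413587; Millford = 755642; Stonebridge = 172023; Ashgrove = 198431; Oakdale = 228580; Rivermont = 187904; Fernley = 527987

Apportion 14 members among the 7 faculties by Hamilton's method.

The standard divisor is 2484154/14 ≈ 177439.571.
Standard quotas: Pinehurst 2.3309, Millford 4.2586, Stonebridge 0.9695, Ashgrove 1.1183, Oakdale 1.2882, Rivermont 1.0590, Fernley 2.9756.
Lower quotas: Pinehurst 2, Millford 4, Stonebridge 0, Ashgrove 1, Oakdale 1, Rivermont 1, Fernley 2 (sum 11, leaving 3 seats).
Remainders in descending order: Fernley 0.9756, Stonebridge 0.9695, Pinehurst 0.3309, Oakdale 0.2882, Millford 0.2586, Ashgrove 0.1183, Rivermont 0.0590.
The surplus seats go to Fernley, Stonebridge, Pinehurst.

Pinehurst 3, Millford 4, Stonebridge 1, Ashgrove 1, Oakdale 1, Rivermont 1, Fernley 3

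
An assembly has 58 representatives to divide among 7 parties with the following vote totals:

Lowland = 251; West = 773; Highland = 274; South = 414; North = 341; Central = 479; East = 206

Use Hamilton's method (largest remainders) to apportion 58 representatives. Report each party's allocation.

Lowland=5, West=17, Highland=6, South=9, North=7, Central=10, East=4

Standard divisor: 2738 ÷ 58 ≈ 47.207.
Standard quotas: Lowland 5.317, West 16.375, Highland 5.804, South 8.770, North 7.224, Central 10.147, East 4.364.
Lower quotas: Lowland 5, West 16, Highland 5, South 8, North 7, Central 10, East 4 (sum 55, leaving 3 seats).
Remainders in descending order: Highland 0.804, South 0.770, West 0.375, East 0.364, Lowland 0.317, North 0.224, Central 0.147.
The surplus seats go to Highland, South, West.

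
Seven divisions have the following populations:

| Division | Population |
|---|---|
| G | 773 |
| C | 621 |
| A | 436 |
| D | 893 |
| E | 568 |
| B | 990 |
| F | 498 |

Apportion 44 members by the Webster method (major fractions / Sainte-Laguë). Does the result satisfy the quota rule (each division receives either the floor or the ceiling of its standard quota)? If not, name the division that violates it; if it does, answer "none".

none

Standard quotas: G 7.117, C 5.718, A 4.014, D 8.222, E 5.230, B 9.115, F 4.585.
Webster allocation: G 7, C 6, A 4, D 8, E 5, B 9, F 5.
Every allocation lies between the lower and upper quota.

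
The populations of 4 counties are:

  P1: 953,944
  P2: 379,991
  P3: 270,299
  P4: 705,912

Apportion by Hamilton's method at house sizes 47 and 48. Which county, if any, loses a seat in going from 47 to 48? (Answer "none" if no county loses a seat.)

At 47 seats: P1 19, P2 8, P3 6, P4 14.
At 48 seats: P1 20, P2 8, P3 5, P4 15.
P3 drops from 6 to 5.

P3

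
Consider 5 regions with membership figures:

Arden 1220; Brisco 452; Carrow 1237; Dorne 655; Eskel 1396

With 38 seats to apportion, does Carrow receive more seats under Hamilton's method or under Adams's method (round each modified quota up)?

Hamilton

Hamilton: Arden 9, Brisco 3, Carrow 10, Dorne 5, Eskel 11.
Adams: Arden 9, Brisco 4, Carrow 9, Dorne 5, Eskel 11.
Carrow gets 10 under Hamilton and 9 under Adams.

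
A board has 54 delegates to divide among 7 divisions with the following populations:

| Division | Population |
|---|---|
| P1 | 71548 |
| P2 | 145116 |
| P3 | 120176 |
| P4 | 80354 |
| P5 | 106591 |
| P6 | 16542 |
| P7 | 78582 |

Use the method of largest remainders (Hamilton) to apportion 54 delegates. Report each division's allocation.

P1 6; P2 13; P3 11; P4 7; P5 9; P6 1; P7 7

Standard divisor: 618909 ÷ 54 ≈ 11461.278.
Standard quotas: P1 6.2426, P2 12.6614, P3 10.4854, P4 7.0109, P5 9.3001, P6 1.4433, P7 6.8563.
Lower quotas: P1 6, P2 12, P3 10, P4 7, P5 9, P6 1, P7 6 (sum 51, leaving 3 seats).
Remainders in descending order: P7 0.8563, P2 0.6614, P3 0.4854, P6 0.4433, P5 0.3001, P1 0.2426, P4 0.0109.
The surplus seats go to P7, P2, P3.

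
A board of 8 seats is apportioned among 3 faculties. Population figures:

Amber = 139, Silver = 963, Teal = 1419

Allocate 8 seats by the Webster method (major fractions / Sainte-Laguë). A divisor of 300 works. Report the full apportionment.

Amber: 0, Silver: 3, Teal: 5

With modified divisor 300: modified quotas Amber 0.463, Silver 3.210, Teal 4.730.
Rounding to the nearest integer: Amber 0, Silver 3, Teal 5 (total 8).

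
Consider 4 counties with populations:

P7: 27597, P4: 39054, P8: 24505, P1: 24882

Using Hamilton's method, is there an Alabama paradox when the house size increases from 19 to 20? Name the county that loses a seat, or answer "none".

At 19 seats: P7 5, P4 6, P8 4, P1 4.
At 20 seats: P7 5, P4 7, P8 4, P1 4.
No county's allocation decreased.

none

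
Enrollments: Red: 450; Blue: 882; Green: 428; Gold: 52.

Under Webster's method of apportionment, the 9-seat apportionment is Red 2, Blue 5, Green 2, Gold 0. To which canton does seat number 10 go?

Red

Priority for the next seat is population ÷ (current seats + 0.5).
Priorities: Red 180.000, Blue 160.364, Green 171.200, Gold 104.000.
Highest priority: Red.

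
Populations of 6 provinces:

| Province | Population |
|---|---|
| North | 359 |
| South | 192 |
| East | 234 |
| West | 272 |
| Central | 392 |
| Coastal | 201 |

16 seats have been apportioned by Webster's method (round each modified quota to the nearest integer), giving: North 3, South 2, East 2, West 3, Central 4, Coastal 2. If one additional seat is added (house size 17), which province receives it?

North

Priority for the next seat is population ÷ (current seats + 0.5).
Priorities: North 102.571, South 76.800, East 93.600, West 77.714, Central 87.111, Coastal 80.400.
Highest priority: North.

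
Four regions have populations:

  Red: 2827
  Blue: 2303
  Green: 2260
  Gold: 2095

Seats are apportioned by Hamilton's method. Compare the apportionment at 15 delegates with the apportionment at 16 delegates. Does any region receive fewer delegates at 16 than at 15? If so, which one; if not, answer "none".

At 15 seats: Red 4, Blue 4, Green 4, Gold 3.
At 16 seats: Red 5, Blue 4, Green 4, Gold 3.
No region's allocation decreased.

none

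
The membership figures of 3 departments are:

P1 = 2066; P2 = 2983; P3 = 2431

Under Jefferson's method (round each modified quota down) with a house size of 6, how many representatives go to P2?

Standard divisor 7480/6 ≈ 1246.667; standard quotas: P1 1.657, P2 2.393, P3 1.950.
Rounding down gives 1, 2, 1 = 4 seats, so the divisor must be adjusted.
With modified divisor 1010: modified quotas P1 2.046, P2 2.953, P3 2.407.
Rounding down: P1 2, P2 2, P3 2 (total 6).
P2 receives 2.

2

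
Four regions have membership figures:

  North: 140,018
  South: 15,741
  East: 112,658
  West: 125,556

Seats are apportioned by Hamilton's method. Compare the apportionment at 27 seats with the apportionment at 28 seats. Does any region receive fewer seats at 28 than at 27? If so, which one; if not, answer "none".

none

At 27 seats: North 9, South 1, East 8, West 9.
At 28 seats: North 10, South 1, East 8, West 9.
No region's allocation decreased.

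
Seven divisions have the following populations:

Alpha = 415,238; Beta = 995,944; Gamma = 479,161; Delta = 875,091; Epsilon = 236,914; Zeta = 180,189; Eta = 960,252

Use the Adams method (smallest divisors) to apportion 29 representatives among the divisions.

Standard divisor 4142789/29 ≈ 142854.793; standard quotas: Alpha 2.907, Beta 6.972, Gamma 3.354, Delta 6.126, Epsilon 1.658, Zeta 1.261, Eta 6.722.
Rounding up gives 3, 7, 4, 7, 2, 2, 7 = 32 seats, so the divisor must be adjusted.
With modified divisor 163000: modified quotas Alpha 2.547, Beta 6.110, Gamma 2.940, Delta 5.369, Epsilon 1.453, Zeta 1.105, Eta 5.891.
Rounding up: Alpha 3, Beta 7, Gamma 3, Delta 6, Epsilon 2, Zeta 2, Eta 6 (total 29).

Alpha: 3, Beta: 7, Gamma: 3, Delta: 6, Epsilon: 2, Zeta: 2, Eta: 6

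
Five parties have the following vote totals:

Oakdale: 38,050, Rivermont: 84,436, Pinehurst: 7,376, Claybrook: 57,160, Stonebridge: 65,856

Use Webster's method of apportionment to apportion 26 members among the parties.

Oakdale 4, Rivermont 8, Pinehurst 1, Claybrook 6, Stonebridge 7

Standard divisor 252878/26 ≈ 9726.077; standard quotas: Oakdale 3.912, Rivermont 8.681, Pinehurst 0.758, Claybrook 5.877, Stonebridge 6.771.
Rounding to the nearest integer gives 4, 9, 1, 6, 7 = 27 seats, so the divisor must be adjusted.
With modified divisor 10000: modified quotas Oakdale 3.805, Rivermont 8.444, Pinehurst 0.738, Claybrook 5.716, Stonebridge 6.586.
Rounding to the nearest integer: Oakdale 4, Rivermont 8, Pinehurst 1, Claybrook 6, Stonebridge 7 (total 26).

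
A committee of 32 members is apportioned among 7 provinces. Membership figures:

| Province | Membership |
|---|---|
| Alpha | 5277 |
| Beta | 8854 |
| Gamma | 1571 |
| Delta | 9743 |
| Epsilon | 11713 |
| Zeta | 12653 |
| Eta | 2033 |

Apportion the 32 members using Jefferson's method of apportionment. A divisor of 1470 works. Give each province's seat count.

Alpha=3, Beta=6, Gamma=1, Delta=6, Epsilon=7, Zeta=8, Eta=1

With modified divisor 1470: modified quotas Alpha 3.590, Beta 6.023, Gamma 1.069, Delta 6.628, Epsilon 7.968, Zeta 8.607, Eta 1.383.
Rounding down: Alpha 3, Beta 6, Gamma 1, Delta 6, Epsilon 7, Zeta 8, Eta 1 (total 32).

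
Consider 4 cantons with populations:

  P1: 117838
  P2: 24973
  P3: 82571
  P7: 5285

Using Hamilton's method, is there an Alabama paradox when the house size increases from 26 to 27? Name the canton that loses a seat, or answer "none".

At 26 seats: P1 13, P2 3, P3 9, P7 1.
At 27 seats: P1 14, P2 3, P3 10, P7 0.
P7 drops from 1 to 0.

P7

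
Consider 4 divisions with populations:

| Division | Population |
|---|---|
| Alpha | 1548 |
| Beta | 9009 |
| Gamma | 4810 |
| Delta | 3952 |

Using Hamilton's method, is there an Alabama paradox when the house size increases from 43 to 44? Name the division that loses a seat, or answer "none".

none

At 43 seats: Alpha 3, Beta 20, Gamma 11, Delta 9.
At 44 seats: Alpha 4, Beta 20, Gamma 11, Delta 9.
No division's allocation decreased.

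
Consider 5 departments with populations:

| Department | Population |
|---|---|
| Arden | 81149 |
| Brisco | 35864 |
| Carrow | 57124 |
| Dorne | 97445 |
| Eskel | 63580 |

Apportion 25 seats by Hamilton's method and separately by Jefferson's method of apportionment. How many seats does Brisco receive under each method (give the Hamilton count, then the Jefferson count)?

Hamilton: Arden 6, Brisco 3, Carrow 4, Dorne 7, Eskel 5.
Jefferson: Arden 6, Brisco 2, Carrow 4, Dorne 8, Eskel 5.
Brisco gets 3 under Hamilton and 2 under Jefferson.

3 and 2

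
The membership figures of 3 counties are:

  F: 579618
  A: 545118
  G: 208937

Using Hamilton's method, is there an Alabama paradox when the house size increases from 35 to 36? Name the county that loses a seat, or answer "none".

G

At 35 seats: F 15, A 14, G 6.
At 36 seats: F 16, A 15, G 5.
G drops from 6 to 5.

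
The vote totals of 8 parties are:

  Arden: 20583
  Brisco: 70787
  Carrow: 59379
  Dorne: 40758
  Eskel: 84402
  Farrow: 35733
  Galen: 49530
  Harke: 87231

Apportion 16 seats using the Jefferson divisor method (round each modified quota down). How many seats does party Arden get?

Standard divisor 448403/16 ≈ 28025.188; standard quotas: Arden 0.734, Brisco 2.526, Carrow 2.119, Dorne 1.454, Eskel 3.012, Farrow 1.275, Galen 1.767, Harke 3.113.
Rounding down gives 0, 2, 2, 1, 3, 1, 1, 3 = 13 seats, so the divisor must be adjusted.
With modified divisor 21500: modified quotas Arden 0.957, Brisco 3.292, Carrow 2.762, Dorne 1.896, Eskel 3.926, Farrow 1.662, Galen 2.304, Harke 4.057.
Rounding down: Arden 0, Brisco 3, Carrow 2, Dorne 1, Eskel 3, Farrow 1, Galen 2, Harke 4 (total 16).
Arden receives 0.

0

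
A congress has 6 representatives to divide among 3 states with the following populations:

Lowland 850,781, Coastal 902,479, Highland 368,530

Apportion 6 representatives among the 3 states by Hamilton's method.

Lowland 2, Coastal 3, Highland 1

The standard divisor is 2121790/6 ≈ 353631.667.
Standard quotas: Lowland 2.4058, Coastal 2.5520, Highland 1.0421.
Lower quotas: Lowland 2, Coastal 2, Highland 1 (sum 5, leaving 1 seat).
Remainders in descending order: Coastal 0.5520, Lowland 0.4058, Highland 0.0421.
Largest remainder: Coastal receives the extra seat.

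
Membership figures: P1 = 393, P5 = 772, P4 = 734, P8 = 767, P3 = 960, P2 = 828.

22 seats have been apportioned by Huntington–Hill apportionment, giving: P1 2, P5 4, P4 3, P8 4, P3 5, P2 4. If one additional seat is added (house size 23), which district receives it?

P4

Priority for the next seat is population ÷ (√(s·(s+1))).
Priorities: P1 160.442, P5 172.624, P4 211.888, P8 171.506, P3 175.271, P2 185.146.
Highest priority: P4.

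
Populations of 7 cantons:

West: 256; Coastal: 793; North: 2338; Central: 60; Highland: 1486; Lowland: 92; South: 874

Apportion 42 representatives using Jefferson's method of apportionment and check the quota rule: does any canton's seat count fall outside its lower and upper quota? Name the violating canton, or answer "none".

North

Standard quotas: West 1.823, Coastal 5.646, North 16.646, Central 0.427, Highland 10.580, Lowland 0.655, South 6.223.
Jefferson allocation: West 1, Coastal 6, North 18, Central 0, Highland 11, Lowland 0, South 6.
North has quota 16.646 (lower 16, upper 17) but receives 18 — outside the quota interval.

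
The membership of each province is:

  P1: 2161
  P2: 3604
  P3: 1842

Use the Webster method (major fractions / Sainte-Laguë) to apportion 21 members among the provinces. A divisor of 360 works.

P1=6; P2=10; P3=5

With modified divisor 360: modified quotas P1 6.003, P2 10.011, P3 5.117.
Rounding to the nearest integer: P1 6, P2 10, P3 5 (total 21).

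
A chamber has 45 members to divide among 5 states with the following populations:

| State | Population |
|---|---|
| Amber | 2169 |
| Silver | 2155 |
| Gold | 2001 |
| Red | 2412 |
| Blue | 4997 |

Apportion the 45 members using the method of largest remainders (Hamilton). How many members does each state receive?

Standard divisor: 13734 ÷ 45 ≈ 305.2.
Standard quotas: Amber 7.107, Silver 7.061, Gold 6.556, Red 7.903, Blue 16.373.
Lower quotas: Amber 7, Silver 7, Gold 6, Red 7, Blue 16 (sum 43, leaving 2 seats).
Remainders in descending order: Red 0.903, Gold 0.556, Blue 0.373, Amber 0.107, Silver 0.061.
The surplus seats go to Red, Gold.

Amber 7; Silver 7; Gold 7; Red 8; Blue 16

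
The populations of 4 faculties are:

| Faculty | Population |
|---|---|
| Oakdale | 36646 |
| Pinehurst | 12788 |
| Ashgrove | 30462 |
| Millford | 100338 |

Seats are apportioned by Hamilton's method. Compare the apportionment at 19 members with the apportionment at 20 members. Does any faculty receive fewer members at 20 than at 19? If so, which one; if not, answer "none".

At 19 seats: Oakdale 4, Pinehurst 1, Ashgrove 3, Millford 11.
At 20 seats: Oakdale 4, Pinehurst 2, Ashgrove 3, Millford 11.
No faculty's allocation decreased.

none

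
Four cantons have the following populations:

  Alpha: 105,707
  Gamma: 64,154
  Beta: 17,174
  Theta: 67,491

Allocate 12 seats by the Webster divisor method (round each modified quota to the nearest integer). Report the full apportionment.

Standard divisor 254526/12 ≈ 21210.5; standard quotas: Alpha 4.984, Gamma 3.025, Beta 0.810, Theta 3.182.
Rounding to the nearest integer gives Alpha 5, Gamma 3, Beta 1, Theta 3 — total 12, matching the house size, so no adjustment is needed.

Alpha: 5, Gamma: 3, Beta: 1, Theta: 3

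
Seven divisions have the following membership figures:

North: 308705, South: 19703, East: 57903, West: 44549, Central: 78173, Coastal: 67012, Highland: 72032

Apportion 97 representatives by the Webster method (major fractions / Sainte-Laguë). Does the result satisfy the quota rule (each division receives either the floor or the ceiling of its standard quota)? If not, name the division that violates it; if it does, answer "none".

Standard quotas: North 46.205, South 2.949, East 8.667, West 6.668, Central 11.700, Coastal 10.030, Highland 10.781.
Webster allocation: North 45, South 3, East 9, West 7, Central 12, Coastal 10, Highland 11.
North has quota 46.205 (lower 46, upper 47) but receives 45 — outside the quota interval.

North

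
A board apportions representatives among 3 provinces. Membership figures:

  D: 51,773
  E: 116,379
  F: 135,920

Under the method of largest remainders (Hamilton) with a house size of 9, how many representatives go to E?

Standard divisor: 304072 ÷ 9 ≈ 33785.778.
Standard quotas: D 1.5324, E 3.4446, F 4.0230.
Lower quotas: D 1, E 3, F 4 (sum 8, leaving 1 seat).
Remainders in descending order: D 0.5324, E 0.4446, F 0.0230.
Largest remainder: D receives the extra seat.
E receives 3.

3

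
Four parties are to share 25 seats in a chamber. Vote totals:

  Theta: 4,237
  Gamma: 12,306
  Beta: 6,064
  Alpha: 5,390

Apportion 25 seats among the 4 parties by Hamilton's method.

Theta=4, Gamma=11, Beta=5, Alpha=5

The standard divisor is 27997/25 ≈ 1119.88.
Standard quotas: Theta 3.7834, Gamma 10.9887, Beta 5.4149, Alpha 4.8130.
Lower quotas: Theta 3, Gamma 10, Beta 5, Alpha 4 (sum 22, leaving 3 seats).
Remainders in descending order: Gamma 0.9887, Alpha 0.8130, Theta 0.7834, Beta 0.4149.
Largest remainders: Gamma, Alpha, Theta receive the extra seats.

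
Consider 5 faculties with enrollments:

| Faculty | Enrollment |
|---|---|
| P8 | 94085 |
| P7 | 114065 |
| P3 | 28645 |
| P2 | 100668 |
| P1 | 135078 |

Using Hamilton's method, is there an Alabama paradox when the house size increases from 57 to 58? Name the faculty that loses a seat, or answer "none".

P3

At 57 seats: P8 11, P7 14, P3 4, P2 12, P1 16.
At 58 seats: P8 12, P7 14, P3 3, P2 12, P1 17.
P3 drops from 4 to 3.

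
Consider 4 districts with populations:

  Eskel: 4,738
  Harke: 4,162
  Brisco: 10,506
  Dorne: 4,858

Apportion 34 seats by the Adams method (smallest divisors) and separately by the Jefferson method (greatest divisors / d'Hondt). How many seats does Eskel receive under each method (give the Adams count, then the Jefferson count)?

7 and 6

Adams: Eskel 7, Harke 6, Brisco 14, Dorne 7.
Jefferson: Eskel 6, Harke 6, Brisco 15, Dorne 7.
Eskel gets 7 under Adams and 6 under Jefferson.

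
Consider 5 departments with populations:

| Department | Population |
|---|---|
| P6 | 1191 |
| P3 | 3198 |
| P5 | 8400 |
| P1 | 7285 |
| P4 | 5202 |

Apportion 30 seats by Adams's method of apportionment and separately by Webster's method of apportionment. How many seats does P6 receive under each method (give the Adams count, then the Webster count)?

Adams: P6 2, P3 4, P5 10, P1 8, P4 6.
Webster: P6 1, P3 4, P5 10, P1 9, P4 6.
P6 gets 2 under Adams and 1 under Webster.

2 and 1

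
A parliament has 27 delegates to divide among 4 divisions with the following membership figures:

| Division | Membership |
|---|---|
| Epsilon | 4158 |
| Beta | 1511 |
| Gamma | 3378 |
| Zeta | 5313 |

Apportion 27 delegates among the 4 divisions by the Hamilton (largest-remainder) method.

Epsilon 8; Beta 3; Gamma 6; Zeta 10

The standard divisor is 14360/27 ≈ 531.852.
Standard quotas: Epsilon 7.8180, Beta 2.8410, Gamma 6.3514, Zeta 9.9896.
Lower quotas: Epsilon 7, Beta 2, Gamma 6, Zeta 9 (sum 24, leaving 3 seats).
Remainders in descending order: Zeta 0.9896, Beta 0.8410, Epsilon 0.8180, Gamma 0.3514.
The surplus seats go to Zeta, Beta, Epsilon.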